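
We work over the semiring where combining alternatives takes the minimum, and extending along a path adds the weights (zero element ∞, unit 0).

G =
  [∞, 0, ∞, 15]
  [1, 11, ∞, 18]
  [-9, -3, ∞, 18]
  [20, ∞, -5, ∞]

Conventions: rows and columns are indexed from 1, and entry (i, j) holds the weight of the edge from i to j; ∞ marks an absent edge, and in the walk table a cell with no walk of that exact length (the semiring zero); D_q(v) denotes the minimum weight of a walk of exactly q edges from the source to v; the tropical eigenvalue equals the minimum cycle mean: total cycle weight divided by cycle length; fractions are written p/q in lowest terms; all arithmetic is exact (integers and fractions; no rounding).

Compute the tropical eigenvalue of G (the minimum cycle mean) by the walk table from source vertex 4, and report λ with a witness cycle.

q=0: [∞, ∞, ∞, 0]
q=1: [20, ∞, -5, ∞]
q=2: [-14, -8, ∞, 13]
q=3: [-7, -14, 8, 1]
q=4: [-13, -7, -4, 4]
Optimal cycle mean attained by: cycle 1->4->3->1, total 15 + (-5) + (-9), length 3.
Answer: λ = 1/3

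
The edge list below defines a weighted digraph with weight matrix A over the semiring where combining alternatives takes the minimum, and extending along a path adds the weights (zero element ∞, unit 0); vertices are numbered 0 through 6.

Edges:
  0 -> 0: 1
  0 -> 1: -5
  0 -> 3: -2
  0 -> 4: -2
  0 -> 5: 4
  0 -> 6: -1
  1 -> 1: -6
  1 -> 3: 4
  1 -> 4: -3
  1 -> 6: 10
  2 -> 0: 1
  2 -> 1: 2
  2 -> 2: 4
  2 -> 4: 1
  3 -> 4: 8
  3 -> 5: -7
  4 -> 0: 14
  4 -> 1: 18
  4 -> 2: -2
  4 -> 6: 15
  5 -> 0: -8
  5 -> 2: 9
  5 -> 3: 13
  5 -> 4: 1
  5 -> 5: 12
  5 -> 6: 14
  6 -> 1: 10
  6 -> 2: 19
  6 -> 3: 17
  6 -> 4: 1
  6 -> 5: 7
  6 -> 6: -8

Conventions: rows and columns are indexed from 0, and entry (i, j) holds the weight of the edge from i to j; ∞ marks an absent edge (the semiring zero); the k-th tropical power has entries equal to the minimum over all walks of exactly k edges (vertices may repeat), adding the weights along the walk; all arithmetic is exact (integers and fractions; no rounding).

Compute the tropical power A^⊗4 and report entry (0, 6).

A^⊗2:
  [-4, -11, -4, -1, -8, -9, -9]
  [11, -12, -5, -2, -9, -3, 2]
  [2, -4, -1, -1, -1, 5, 0]
  [-15, 26, 2, 6, -6, 5, 7]
  [-1, 0, 2, 12, -1, 18, 7]
  [-7, -13, -1, -10, -10, -4, -9]
  [-1, 2, -1, 9, -7, -1, -16]
A^⊗3:
  [-17, -17, -10, -7, -14, -8, -17]
  [-11, -18, -11, -8, -15, -9, -6]
  [-3, -10, -3, 0, -7, -8, -8]
  [-14, -20, -8, -17, -17, -11, -16]
  [0, -6, -3, -3, -3, 3, -2]
  [-12, -19, -12, -9, -16, -17, -17]
  [-9, -6, -9, -3, -15, -9, -24]
A^⊗4:
  [-16, -23, -16, -19, -20, -14, -25]
  [-17, -24, -17, -14, -21, -15, -14]
  [-16, -16, -9, -6, -13, -7, -16]
  [-19, -26, -19, -16, -23, -24, -24]
  [-5, -12, -5, -2, -9, -10, -10]
  [-25, -25, -18, -15, -22, -16, -25]
  [-17, -14, -17, -11, -23, -17, -32]
Key observation: the optimum is the walk 0->6->6->6->6, with weight (-1) + (-8) + (-8) + (-8) = -25.
Optimal value attained by: walk 0->6->6->6->6.
Answer: (A^⊗4)[0][6] = -25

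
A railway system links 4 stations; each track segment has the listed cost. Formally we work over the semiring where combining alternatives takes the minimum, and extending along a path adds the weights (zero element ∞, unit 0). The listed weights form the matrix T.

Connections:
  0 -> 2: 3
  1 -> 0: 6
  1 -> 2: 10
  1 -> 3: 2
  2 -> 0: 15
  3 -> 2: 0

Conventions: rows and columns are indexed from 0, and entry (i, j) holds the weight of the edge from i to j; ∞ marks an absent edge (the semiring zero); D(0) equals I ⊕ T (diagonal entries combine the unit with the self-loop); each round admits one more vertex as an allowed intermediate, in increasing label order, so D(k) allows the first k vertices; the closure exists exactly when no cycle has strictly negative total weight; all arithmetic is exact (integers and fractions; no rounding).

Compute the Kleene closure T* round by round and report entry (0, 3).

D(0):
  [0, ∞, 3, ∞]
  [6, 0, 10, 2]
  [15, ∞, 0, ∞]
  [∞, ∞, 0, 0]
D(1):
  [0, ∞, 3, ∞]
  [6, 0, 9, 2]
  [15, ∞, 0, ∞]
  [∞, ∞, 0, 0]
D(2):
  [0, ∞, 3, ∞]
  [6, 0, 9, 2]
  [15, ∞, 0, ∞]
  [∞, ∞, 0, 0]
D(3):
  [0, ∞, 3, ∞]
  [6, 0, 9, 2]
  [15, ∞, 0, ∞]
  [15, ∞, 0, 0]
D(4):
  [0, ∞, 3, ∞]
  [6, 0, 2, 2]
  [15, ∞, 0, ∞]
  [15, ∞, 0, 0]
Answer: T*[0][3] = ∞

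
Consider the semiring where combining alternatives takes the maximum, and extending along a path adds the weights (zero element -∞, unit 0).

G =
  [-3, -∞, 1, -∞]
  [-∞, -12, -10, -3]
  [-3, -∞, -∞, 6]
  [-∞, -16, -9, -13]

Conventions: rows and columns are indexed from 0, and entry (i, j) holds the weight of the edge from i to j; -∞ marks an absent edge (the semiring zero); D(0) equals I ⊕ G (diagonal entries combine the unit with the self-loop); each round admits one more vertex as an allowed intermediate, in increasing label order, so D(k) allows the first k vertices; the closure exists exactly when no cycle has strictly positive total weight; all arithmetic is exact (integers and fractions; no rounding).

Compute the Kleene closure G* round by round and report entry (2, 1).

D(0):
  [0, -∞, 1, -∞]
  [-∞, 0, -10, -3]
  [-3, -∞, 0, 6]
  [-∞, -16, -9, 0]
D(1):
  [0, -∞, 1, -∞]
  [-∞, 0, -10, -3]
  [-3, -∞, 0, 6]
  [-∞, -16, -9, 0]
D(2):
  [0, -∞, 1, -∞]
  [-∞, 0, -10, -3]
  [-3, -∞, 0, 6]
  [-∞, -16, -9, 0]
D(3):
  [0, -∞, 1, 7]
  [-13, 0, -10, -3]
  [-3, -∞, 0, 6]
  [-12, -16, -9, 0]
D(4):
  [0, -9, 1, 7]
  [-13, 0, -10, -3]
  [-3, -10, 0, 6]
  [-12, -16, -9, 0]
Answer: G*[2][1] = -10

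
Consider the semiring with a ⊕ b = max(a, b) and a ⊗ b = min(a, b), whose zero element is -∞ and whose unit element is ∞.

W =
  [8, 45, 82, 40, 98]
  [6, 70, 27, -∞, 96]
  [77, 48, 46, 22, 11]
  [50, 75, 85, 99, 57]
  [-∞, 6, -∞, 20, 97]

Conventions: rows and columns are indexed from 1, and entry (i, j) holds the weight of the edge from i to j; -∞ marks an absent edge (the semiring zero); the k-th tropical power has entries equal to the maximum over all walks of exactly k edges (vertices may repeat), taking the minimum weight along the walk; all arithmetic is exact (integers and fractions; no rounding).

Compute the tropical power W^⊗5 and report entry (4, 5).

W^⊗2:
  [77, 48, 46, 40, 97]
  [27, 70, 27, 22, 96]
  [46, 48, 77, 40, 77]
  [77, 75, 85, 99, 75]
  [20, 20, 20, 20, 97]
W^⊗3:
  [46, 48, 77, 40, 97]
  [27, 70, 27, 27, 96]
  [77, 48, 46, 40, 77]
  [77, 75, 85, 99, 77]
  [20, 20, 20, 20, 97]
W^⊗4:
  [77, 48, 46, 40, 97]
  [27, 70, 27, 27, 96]
  [46, 48, 77, 40, 77]
  [77, 75, 85, 99, 77]
  [20, 20, 20, 20, 97]
W^⊗5:
  [46, 48, 77, 40, 97]
  [27, 70, 27, 27, 96]
  [77, 48, 46, 40, 77]
  [77, 75, 85, 99, 77]
  [20, 20, 20, 20, 97]
Key observation: the optimum is the walk 4->3->1->5->5->5, with weight 85 min 77 min 98 min 97 min 97 = 77.
Optimal value attained by: walk 4->3->1->5->5->5.
Answer: (W^⊗5)[4][5] = 77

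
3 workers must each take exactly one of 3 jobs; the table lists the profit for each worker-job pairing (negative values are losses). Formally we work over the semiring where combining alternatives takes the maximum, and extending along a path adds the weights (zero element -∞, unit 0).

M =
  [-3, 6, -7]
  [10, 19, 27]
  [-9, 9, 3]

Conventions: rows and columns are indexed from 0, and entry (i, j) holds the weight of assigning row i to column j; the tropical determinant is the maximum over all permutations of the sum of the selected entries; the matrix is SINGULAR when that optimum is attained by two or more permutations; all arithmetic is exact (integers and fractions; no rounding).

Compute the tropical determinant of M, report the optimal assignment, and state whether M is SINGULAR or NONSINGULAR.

σ = (0, 1, 2): (-3) + 19 + 3 = 19
σ = (0, 2, 1): (-3) + 27 + 9 = 33
σ = (1, 0, 2): 6 + 10 + 3 = 19
σ = (1, 2, 0): 6 + 27 + (-9) = 24
σ = (2, 0, 1): (-7) + 10 + 9 = 12
σ = (2, 1, 0): (-7) + 19 + (-9) = 3
Optimal value attained by: σ = (0, 2, 1).
Answer: det⊕(M) = 33; verdict: NONSINGULAR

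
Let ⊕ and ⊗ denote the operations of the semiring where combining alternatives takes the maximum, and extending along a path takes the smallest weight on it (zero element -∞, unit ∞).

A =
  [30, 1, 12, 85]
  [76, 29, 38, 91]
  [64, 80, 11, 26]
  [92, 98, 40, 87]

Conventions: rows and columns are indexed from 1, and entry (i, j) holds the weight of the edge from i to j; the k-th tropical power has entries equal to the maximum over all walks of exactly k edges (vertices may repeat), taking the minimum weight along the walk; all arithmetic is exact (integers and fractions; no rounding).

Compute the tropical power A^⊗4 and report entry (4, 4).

A^⊗2:
  [85, 85, 40, 85]
  [91, 91, 40, 87]
  [76, 29, 38, 80]
  [87, 87, 40, 91]
A^⊗3:
  [85, 85, 40, 85]
  [87, 87, 40, 91]
  [80, 80, 40, 80]
  [91, 91, 40, 87]
A^⊗4:
  [85, 85, 40, 85]
  [91, 91, 40, 87]
  [80, 80, 40, 80]
  [87, 87, 40, 91]
Key observation: the optimum is the walk 4->2->4->2->4, with weight 98 min 91 min 98 min 91 = 91.
Optimal value attained by: walk 4->2->4->2->4.
Answer: (A^⊗4)[4][4] = 91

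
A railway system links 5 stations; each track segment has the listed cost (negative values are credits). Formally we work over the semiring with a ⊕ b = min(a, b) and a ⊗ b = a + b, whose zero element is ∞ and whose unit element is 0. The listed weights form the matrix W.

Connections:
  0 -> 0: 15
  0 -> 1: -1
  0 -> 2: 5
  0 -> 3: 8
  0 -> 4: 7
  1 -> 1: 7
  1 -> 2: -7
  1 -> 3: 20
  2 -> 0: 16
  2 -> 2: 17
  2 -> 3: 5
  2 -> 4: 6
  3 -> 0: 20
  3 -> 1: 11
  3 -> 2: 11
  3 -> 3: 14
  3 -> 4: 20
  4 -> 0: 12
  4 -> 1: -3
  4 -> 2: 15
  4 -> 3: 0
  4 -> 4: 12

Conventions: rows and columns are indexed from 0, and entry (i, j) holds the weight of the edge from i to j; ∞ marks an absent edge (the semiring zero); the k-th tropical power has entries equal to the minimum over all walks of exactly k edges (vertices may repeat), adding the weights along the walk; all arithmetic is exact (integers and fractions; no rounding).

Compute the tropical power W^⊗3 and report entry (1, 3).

W^⊗2:
  [19, 4, -8, 7, 11]
  [9, 14, 0, -2, -1]
  [18, 3, 16, 6, 18]
  [27, 17, 4, 16, 17]
  [20, 4, -10, 12, 19]
W^⊗3:
  [8, 8, -3, -3, -2]
  [11, -4, 7, -1, 6]
  [26, 10, -4, 18, 22]
  [20, 14, 10, 9, 10]
  [6, 11, -3, -5, -4]
Key observation: the optimum is the walk 1->2->4->3, with weight (-7) + 6 + 0 = -1.
Optimal value attained by: walk 1->2->4->3.
Answer: (W^⊗3)[1][3] = -1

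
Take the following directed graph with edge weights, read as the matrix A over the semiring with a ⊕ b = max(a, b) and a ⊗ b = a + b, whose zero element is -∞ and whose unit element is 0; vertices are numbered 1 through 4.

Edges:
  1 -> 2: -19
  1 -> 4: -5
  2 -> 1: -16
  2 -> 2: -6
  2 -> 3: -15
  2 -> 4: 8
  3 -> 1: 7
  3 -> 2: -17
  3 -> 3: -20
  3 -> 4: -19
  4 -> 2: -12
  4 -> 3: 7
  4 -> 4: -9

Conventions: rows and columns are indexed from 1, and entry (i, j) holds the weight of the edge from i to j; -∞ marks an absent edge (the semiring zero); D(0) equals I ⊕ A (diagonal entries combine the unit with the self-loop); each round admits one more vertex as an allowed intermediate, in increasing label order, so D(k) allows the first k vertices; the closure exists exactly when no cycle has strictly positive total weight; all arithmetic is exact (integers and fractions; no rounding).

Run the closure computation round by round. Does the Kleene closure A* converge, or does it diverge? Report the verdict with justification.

D(0):
  [0, -19, -∞, -5]
  [-16, 0, -15, 8]
  [7, -17, 0, -19]
  [-∞, -12, 7, 0]
D(1):
  [0, -19, -∞, -5]
  [-16, 0, -15, 8]
  [7, -12, 0, 2]
  [-∞, -12, 7, 0]
D(2):
  [0, -19, -34, -5]
  [-16, 0, -15, 8]
  [7, -12, 0, 2]
  [-28, -12, 7, 0]
Detection: at round 3, diagonal entry (4, 4) turns strictly positive.
Key observation: the cycle 4->3->1->2->4 has total weight 7 + 7 + (-19) + 8, which is strictly positive.
Answer: DIVERGES — positive cycle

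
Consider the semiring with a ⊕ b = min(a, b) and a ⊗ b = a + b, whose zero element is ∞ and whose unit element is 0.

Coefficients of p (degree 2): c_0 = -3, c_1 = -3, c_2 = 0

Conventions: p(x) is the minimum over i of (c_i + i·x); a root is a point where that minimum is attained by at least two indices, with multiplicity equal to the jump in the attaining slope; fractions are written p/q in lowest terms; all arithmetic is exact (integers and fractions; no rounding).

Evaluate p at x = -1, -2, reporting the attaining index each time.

p(-1) = min(-3+0·(-1)=-3, -3+1·(-1)=-4, 0+2·(-1)=-2) = -4 (attained by i=1)
p(-2) = min(-3+0·(-2)=-3, -3+1·(-2)=-5, 0+2·(-2)=-4) = -5 (attained by i=1)
Answer: p(-1) = -4; p(-2) = -5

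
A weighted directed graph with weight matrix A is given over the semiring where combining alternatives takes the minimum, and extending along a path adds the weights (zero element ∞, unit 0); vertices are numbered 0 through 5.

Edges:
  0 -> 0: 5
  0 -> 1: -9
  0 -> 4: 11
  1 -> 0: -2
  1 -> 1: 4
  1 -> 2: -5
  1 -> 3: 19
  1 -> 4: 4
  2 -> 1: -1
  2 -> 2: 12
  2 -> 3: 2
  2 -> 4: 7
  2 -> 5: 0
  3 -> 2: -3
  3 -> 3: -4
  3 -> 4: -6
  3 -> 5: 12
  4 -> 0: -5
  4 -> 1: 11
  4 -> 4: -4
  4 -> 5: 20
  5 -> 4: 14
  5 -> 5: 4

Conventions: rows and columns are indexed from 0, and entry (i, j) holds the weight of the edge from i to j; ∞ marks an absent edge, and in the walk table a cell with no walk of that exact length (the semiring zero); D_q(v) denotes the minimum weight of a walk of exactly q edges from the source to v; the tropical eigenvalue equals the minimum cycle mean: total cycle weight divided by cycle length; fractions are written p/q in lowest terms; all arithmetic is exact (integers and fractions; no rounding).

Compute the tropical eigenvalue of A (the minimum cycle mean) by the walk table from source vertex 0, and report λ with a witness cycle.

q=0: [0, ∞, ∞, ∞, ∞, ∞]
q=1: [5, -9, ∞, ∞, 11, ∞]
q=2: [-11, -5, -14, 10, -5, 31]
q=3: [-10, -20, -10, -12, -9, -14]
q=4: [-22, -19, -25, -16, -18, -10]
q=5: [-23, -31, -24, -23, -22, -25]
q=6: [-33, -32, -36, -27, -29, -24]
Optimal cycle mean attained by: cycle 0->1->0, total (-9) + (-2), length 2.
Answer: λ = -11/2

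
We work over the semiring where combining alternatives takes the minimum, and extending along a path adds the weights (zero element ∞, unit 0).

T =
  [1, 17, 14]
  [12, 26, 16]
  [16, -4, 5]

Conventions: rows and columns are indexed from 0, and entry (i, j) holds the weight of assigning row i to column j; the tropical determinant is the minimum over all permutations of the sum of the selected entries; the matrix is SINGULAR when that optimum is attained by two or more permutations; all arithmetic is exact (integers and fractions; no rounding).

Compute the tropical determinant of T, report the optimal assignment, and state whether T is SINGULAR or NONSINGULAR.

σ = (0, 1, 2): 1 + 26 + 5 = 32
σ = (0, 2, 1): 1 + 16 + (-4) = 13
σ = (1, 0, 2): 17 + 12 + 5 = 34
σ = (1, 2, 0): 17 + 16 + 16 = 49
σ = (2, 0, 1): 14 + 12 + (-4) = 22
σ = (2, 1, 0): 14 + 26 + 16 = 56
Optimal value attained by: σ = (0, 2, 1).
Answer: det⊕(T) = 13; verdict: NONSINGULAR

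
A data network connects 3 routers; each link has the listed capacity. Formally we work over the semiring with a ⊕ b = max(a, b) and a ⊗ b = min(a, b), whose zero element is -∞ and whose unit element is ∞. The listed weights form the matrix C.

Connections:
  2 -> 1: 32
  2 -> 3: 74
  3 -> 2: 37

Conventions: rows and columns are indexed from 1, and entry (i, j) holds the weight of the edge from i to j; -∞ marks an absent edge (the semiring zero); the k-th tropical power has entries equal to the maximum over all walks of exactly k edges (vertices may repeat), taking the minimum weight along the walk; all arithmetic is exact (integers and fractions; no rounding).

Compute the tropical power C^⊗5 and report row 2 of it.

C^⊗2:
  [-∞, -∞, -∞]
  [-∞, 37, -∞]
  [32, -∞, 37]
C^⊗3:
  [-∞, -∞, -∞]
  [32, -∞, 37]
  [-∞, 37, -∞]
C^⊗4:
  [-∞, -∞, -∞]
  [-∞, 37, -∞]
  [32, -∞, 37]
C^⊗5:
  [-∞, -∞, -∞]
  [32, -∞, 37]
  [-∞, 37, -∞]
Answer: row 2 of C^⊗5 = [32, -∞, 37]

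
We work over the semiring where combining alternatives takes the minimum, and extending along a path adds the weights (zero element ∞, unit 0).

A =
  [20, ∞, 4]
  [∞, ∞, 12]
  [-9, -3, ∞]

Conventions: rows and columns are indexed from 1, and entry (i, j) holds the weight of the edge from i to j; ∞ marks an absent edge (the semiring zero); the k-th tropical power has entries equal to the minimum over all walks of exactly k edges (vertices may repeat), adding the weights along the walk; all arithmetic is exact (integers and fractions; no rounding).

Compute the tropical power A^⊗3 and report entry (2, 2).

A^⊗2:
  [-5, 1, 24]
  [3, 9, ∞]
  [11, ∞, -5]
A^⊗3:
  [15, 21, -1]
  [23, ∞, 7]
  [-14, -8, 15]
Key observation: no walk of exactly 3 edges connects these vertices, so the entry is the semiring zero.
Answer: (A^⊗3)[2][2] = ∞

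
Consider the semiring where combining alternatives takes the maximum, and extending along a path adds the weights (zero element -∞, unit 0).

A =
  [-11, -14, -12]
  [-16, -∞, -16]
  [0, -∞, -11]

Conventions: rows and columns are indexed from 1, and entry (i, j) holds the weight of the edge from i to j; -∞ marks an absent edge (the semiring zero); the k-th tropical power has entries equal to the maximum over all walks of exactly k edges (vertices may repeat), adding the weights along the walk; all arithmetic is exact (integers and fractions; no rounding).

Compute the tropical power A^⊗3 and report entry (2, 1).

A^⊗2:
  [-12, -25, -23]
  [-16, -30, -27]
  [-11, -14, -12]
A^⊗3:
  [-23, -26, -24]
  [-27, -30, -28]
  [-12, -25, -23]
Key observation: the optimum is the walk 2->3->1->1, with weight (-16) + 0 + (-11) = -27.
Optimal value attained by: walk 2->3->1->1.
Answer: (A^⊗3)[2][1] = -27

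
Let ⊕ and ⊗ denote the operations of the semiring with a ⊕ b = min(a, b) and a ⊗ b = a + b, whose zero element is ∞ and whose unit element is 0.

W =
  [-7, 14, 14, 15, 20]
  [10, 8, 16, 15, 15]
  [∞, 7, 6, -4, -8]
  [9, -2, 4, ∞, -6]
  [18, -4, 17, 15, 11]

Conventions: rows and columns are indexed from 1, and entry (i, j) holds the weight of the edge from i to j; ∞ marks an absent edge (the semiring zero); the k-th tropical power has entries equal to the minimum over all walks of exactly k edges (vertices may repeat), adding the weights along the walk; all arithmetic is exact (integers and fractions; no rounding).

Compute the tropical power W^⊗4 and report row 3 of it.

W^⊗2:
  [-14, 7, 7, 8, 6]
  [3, 11, 19, 12, 8]
  [5, -12, 0, 2, -10]
  [2, -10, 10, 0, -4]
  [6, 4, 12, 11, 9]
W^⊗3:
  [-21, 0, 0, 1, -1]
  [-4, 4, 16, 15, 6]
  [-2, -14, 4, -4, -8]
  [-5, -8, 4, 5, -6]
  [-1, 5, 15, 8, 4]
W^⊗4:
  [-28, -7, -7, -6, -8]
  [-11, 2, 10, 11, 8]
  [-9, -12, 0, 0, -10]
  [-12, -10, 8, 0, -4]
  [-8, 0, 12, 11, 2]
Answer: row 3 of W^⊗4 = [-9, -12, 0, 0, -10]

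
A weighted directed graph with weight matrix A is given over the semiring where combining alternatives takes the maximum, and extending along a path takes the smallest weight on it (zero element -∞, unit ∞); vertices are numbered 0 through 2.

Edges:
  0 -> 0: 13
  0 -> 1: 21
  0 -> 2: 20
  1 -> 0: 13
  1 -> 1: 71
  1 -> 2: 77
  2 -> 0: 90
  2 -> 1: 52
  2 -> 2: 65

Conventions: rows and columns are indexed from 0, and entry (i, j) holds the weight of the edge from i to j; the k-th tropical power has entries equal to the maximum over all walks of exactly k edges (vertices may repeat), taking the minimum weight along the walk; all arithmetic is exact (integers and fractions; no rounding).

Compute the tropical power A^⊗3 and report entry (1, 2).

A^⊗2:
  [20, 21, 21]
  [77, 71, 71]
  [65, 52, 65]
A^⊗3:
  [21, 21, 21]
  [71, 71, 71]
  [65, 52, 65]
Key observation: the optimum is the walk 1->1->1->2, with weight 71 min 71 min 77 = 71.
Optimal value attained by: walk 1->1->1->2.
Answer: (A^⊗3)[1][2] = 71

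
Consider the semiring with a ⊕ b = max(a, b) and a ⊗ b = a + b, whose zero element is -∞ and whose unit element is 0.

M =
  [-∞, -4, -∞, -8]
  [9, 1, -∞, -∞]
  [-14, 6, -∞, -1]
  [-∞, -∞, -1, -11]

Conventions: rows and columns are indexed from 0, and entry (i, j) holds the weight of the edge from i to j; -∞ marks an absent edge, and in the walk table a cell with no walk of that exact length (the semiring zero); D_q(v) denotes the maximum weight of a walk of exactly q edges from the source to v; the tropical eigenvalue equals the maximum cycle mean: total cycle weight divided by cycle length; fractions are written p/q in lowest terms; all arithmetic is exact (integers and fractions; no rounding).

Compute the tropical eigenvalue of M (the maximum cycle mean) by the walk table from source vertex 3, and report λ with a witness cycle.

q=0: [-∞, -∞, -∞, 0]
q=1: [-∞, -∞, -1, -11]
q=2: [-15, 5, -12, -2]
q=3: [14, 6, -3, -13]
q=4: [15, 10, -14, 6]
Optimal cycle mean attained by: cycle 0->1->0, total (-4) + 9, length 2.
Answer: λ = 5/2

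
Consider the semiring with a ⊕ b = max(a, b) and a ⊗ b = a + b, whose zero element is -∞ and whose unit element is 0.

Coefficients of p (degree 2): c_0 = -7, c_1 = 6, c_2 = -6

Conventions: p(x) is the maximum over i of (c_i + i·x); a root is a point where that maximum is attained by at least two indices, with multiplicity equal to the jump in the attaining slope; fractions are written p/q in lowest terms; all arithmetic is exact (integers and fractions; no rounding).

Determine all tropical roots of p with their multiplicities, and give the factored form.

hull edge (i=0, c=-7) to (i=1, c=6): slope 13, span 1
hull edge (i=1, c=6) to (i=2, c=-6): slope -12, span 1
Factored form: p(x) = -6 ⊗ (x ⊕ (-13)) ⊗ (x ⊕ 12)
Answer: roots = -13 (mult 1), 12 (mult 1)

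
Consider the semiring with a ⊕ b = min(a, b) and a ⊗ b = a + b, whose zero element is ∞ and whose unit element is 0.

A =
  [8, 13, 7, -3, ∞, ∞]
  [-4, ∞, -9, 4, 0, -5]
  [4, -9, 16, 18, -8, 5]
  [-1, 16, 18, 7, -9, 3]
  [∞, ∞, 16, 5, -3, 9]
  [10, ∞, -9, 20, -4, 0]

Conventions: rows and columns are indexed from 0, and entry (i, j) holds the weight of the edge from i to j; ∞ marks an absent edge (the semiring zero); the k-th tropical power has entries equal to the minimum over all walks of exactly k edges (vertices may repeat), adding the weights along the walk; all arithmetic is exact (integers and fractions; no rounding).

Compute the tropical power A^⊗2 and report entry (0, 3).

A^⊗2:
  [-4, -2, 4, 4, -12, 0]
  [-5, -18, -14, -7, -17, -5]
  [-13, 7, -18, -5, -11, -14]
  [6, 9, -6, -4, -12, 0]
  [4, 7, 0, 2, -6, 6]
  [-5, -18, -9, 1, -17, -4]
Key observation: the optimum is the walk 0->3->3, with weight (-3) + 7 = 4.
Optimal value attained by: walk 0->3->3.
Answer: (A^⊗2)[0][3] = 4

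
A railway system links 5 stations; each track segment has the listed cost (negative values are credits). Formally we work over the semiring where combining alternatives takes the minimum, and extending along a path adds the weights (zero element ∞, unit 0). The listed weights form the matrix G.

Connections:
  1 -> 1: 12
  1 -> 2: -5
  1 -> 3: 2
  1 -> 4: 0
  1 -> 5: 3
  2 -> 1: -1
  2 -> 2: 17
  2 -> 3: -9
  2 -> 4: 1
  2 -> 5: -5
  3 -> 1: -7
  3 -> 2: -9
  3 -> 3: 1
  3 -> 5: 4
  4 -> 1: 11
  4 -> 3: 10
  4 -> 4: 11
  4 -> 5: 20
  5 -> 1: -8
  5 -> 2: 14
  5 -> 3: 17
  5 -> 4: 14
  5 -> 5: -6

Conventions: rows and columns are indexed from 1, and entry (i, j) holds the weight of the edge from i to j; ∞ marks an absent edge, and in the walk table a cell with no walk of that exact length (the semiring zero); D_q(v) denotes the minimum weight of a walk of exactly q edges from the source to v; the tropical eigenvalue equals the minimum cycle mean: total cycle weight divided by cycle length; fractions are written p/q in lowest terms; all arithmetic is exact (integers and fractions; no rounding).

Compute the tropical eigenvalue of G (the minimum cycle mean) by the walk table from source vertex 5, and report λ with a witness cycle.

q=0: [∞, ∞, ∞, ∞, 0]
q=1: [-8, 14, 17, 14, -6]
q=2: [-14, -13, -6, -8, -12]
q=3: [-20, -19, -22, -14, -18]
q=4: [-29, -31, -28, -20, -24]
q=5: [-35, -37, -40, -30, -36]
Optimal cycle mean attained by: cycle 2->3->2, total (-9) + (-9), length 2.
Answer: λ = -9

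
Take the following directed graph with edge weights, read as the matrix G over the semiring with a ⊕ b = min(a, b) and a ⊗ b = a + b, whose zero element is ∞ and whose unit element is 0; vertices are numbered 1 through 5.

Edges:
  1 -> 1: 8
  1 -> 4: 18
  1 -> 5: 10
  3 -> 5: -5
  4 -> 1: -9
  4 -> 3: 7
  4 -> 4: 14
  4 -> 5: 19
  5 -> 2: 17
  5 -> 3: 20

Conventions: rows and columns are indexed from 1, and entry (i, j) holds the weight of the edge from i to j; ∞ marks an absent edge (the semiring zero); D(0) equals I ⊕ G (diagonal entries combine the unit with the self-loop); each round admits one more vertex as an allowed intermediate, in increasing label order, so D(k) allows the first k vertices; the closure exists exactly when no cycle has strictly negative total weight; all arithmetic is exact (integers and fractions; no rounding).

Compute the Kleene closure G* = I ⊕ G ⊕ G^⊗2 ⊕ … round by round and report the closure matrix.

D(0):
  [0, ∞, ∞, 18, 10]
  [∞, 0, ∞, ∞, ∞]
  [∞, ∞, 0, ∞, -5]
  [-9, ∞, 7, 0, 19]
  [∞, 17, 20, ∞, 0]
D(1):
  [0, ∞, ∞, 18, 10]
  [∞, 0, ∞, ∞, ∞]
  [∞, ∞, 0, ∞, -5]
  [-9, ∞, 7, 0, 1]
  [∞, 17, 20, ∞, 0]
D(2):
  [0, ∞, ∞, 18, 10]
  [∞, 0, ∞, ∞, ∞]
  [∞, ∞, 0, ∞, -5]
  [-9, ∞, 7, 0, 1]
  [∞, 17, 20, ∞, 0]
D(3):
  [0, ∞, ∞, 18, 10]
  [∞, 0, ∞, ∞, ∞]
  [∞, ∞, 0, ∞, -5]
  [-9, ∞, 7, 0, 1]
  [∞, 17, 20, ∞, 0]
D(4):
  [0, ∞, 25, 18, 10]
  [∞, 0, ∞, ∞, ∞]
  [∞, ∞, 0, ∞, -5]
  [-9, ∞, 7, 0, 1]
  [∞, 17, 20, ∞, 0]
D(5):
  [0, 27, 25, 18, 10]
  [∞, 0, ∞, ∞, ∞]
  [∞, 12, 0, ∞, -5]
  [-9, 18, 7, 0, 1]
  [∞, 17, 20, ∞, 0]
Answer: G* = [[0, 27, 25, 18, 10], [∞, 0, ∞, ∞, ∞], [∞, 12, 0, ∞, -5], [-9, 18, 7, 0, 1], [∞, 17, 20, ∞, 0]]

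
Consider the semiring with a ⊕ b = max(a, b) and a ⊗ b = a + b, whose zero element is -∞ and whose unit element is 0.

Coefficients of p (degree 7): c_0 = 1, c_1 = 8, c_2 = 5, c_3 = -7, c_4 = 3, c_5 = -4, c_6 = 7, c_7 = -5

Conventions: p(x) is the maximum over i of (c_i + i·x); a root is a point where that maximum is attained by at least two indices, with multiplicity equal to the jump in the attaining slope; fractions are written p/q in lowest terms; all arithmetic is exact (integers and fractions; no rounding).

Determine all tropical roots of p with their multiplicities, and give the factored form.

hull edge (i=0, c=1) to (i=1, c=8): slope 7, span 1
hull edge (i=1, c=8) to (i=6, c=7): slope -1/5, span 5
hull edge (i=6, c=7) to (i=7, c=-5): slope -12, span 1
Factored form: p(x) = -5 ⊗ (x ⊕ (-7)) ⊗ (x ⊕ 1/5) ⊗ (x ⊕ 1/5) ⊗ (x ⊕ 1/5) ⊗ (x ⊕ 1/5) ⊗ (x ⊕ 1/5) ⊗ (x ⊕ 12)
Answer: roots = -7 (mult 1), 1/5 (mult 5), 12 (mult 1)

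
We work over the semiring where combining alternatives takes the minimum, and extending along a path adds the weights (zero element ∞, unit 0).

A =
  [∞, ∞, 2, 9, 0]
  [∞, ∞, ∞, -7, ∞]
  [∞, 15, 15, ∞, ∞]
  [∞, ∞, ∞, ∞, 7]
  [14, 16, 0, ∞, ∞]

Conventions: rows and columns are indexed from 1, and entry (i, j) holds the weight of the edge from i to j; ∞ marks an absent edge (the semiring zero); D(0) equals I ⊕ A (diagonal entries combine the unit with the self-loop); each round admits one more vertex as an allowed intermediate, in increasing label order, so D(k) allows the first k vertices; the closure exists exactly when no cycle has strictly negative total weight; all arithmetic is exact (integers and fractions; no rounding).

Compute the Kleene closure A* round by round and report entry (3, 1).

D(0):
  [0, ∞, 2, 9, 0]
  [∞, 0, ∞, -7, ∞]
  [∞, 15, 0, ∞, ∞]
  [∞, ∞, ∞, 0, 7]
  [14, 16, 0, ∞, 0]
D(1):
  [0, ∞, 2, 9, 0]
  [∞, 0, ∞, -7, ∞]
  [∞, 15, 0, ∞, ∞]
  [∞, ∞, ∞, 0, 7]
  [14, 16, 0, 23, 0]
D(2):
  [0, ∞, 2, 9, 0]
  [∞, 0, ∞, -7, ∞]
  [∞, 15, 0, 8, ∞]
  [∞, ∞, ∞, 0, 7]
  [14, 16, 0, 9, 0]
D(3):
  [0, 17, 2, 9, 0]
  [∞, 0, ∞, -7, ∞]
  [∞, 15, 0, 8, ∞]
  [∞, ∞, ∞, 0, 7]
  [14, 15, 0, 8, 0]
D(4):
  [0, 17, 2, 9, 0]
  [∞, 0, ∞, -7, 0]
  [∞, 15, 0, 8, 15]
  [∞, ∞, ∞, 0, 7]
  [14, 15, 0, 8, 0]
D(5):
  [0, 15, 0, 8, 0]
  [14, 0, 0, -7, 0]
  [29, 15, 0, 8, 15]
  [21, 22, 7, 0, 7]
  [14, 15, 0, 8, 0]
Answer: A*[3][1] = 29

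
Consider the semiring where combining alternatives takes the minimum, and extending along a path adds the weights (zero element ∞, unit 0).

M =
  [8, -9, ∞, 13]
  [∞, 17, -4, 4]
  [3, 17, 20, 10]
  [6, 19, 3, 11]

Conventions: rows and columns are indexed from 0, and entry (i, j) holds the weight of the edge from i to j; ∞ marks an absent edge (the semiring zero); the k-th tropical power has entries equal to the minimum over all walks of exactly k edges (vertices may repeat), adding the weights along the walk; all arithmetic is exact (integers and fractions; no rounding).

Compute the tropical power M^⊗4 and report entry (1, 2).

M^⊗2:
  [16, -1, -13, -5]
  [-1, 13, 7, 6]
  [11, -6, 13, 16]
  [6, -3, 14, 13]
M^⊗3:
  [-10, 4, -5, -3]
  [7, -10, 9, 12]
  [16, 2, -10, -2]
  [14, -3, -7, 1]
M^⊗4:
  [-2, -19, 0, 3]
  [12, -2, -14, -6]
  [-7, 7, -2, 0]
  [-4, 5, -7, 1]
Key observation: the optimum is the walk 1->2->0->1->2, with weight (-4) + 3 + (-9) + (-4) = -14.
Optimal value attained by: walk 1->2->0->1->2.
Answer: (M^⊗4)[1][2] = -14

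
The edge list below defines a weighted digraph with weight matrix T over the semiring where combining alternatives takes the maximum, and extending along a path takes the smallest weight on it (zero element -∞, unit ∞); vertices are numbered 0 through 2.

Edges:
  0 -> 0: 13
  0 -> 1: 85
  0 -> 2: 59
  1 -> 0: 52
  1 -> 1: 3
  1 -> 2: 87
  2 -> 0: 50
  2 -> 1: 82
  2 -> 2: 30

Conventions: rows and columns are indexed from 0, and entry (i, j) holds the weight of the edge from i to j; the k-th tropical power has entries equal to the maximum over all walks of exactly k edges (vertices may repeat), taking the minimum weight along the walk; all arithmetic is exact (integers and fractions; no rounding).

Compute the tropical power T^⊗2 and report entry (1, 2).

T^⊗2:
  [52, 59, 85]
  [50, 82, 52]
  [52, 50, 82]
Key observation: the optimum is the walk 1->0->2, with weight 52 min 59 = 52.
Optimal value attained by: walk 1->0->2.
Answer: (T^⊗2)[1][2] = 52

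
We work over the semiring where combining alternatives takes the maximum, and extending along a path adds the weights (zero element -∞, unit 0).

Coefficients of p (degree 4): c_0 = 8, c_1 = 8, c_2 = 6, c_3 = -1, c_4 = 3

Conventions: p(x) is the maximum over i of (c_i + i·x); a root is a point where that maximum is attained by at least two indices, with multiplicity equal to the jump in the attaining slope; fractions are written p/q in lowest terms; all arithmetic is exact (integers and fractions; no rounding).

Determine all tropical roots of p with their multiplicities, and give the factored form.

hull edge (i=0, c=8) to (i=1, c=8): slope 0, span 1
hull edge (i=1, c=8) to (i=4, c=3): slope -5/3, span 3
Factored form: p(x) = 3 ⊗ (x ⊕ 0) ⊗ (x ⊕ 5/3) ⊗ (x ⊕ 5/3) ⊗ (x ⊕ 5/3)
Answer: roots = 0 (mult 1), 5/3 (mult 3)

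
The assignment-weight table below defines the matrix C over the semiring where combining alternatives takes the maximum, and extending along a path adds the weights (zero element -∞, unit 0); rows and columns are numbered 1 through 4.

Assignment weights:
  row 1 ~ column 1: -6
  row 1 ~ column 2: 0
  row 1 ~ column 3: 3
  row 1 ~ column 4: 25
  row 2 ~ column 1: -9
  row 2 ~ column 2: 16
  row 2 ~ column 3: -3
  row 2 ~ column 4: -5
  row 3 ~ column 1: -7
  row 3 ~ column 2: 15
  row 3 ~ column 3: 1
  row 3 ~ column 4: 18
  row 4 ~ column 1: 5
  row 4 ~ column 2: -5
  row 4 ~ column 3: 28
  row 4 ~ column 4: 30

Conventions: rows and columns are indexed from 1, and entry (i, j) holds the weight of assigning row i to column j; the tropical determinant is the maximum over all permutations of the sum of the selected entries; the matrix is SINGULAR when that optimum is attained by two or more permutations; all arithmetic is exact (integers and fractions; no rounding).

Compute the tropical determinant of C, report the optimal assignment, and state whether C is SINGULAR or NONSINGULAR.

σ = (1, 2, 3, 4): (-6) + 16 + 1 + 30 = 41
σ = (1, 2, 4, 3): (-6) + 16 + 18 + 28 = 56
σ = (1, 3, 2, 4): (-6) + (-3) + 15 + 30 = 36
σ = (1, 3, 4, 2): (-6) + (-3) + 18 + (-5) = 4
σ = (1, 4, 2, 3): (-6) + (-5) + 15 + 28 = 32
σ = (1, 4, 3, 2): (-6) + (-5) + 1 + (-5) = -15
σ = (2, 1, 3, 4): 0 + (-9) + 1 + 30 = 22
σ = (2, 1, 4, 3): 0 + (-9) + 18 + 28 = 37
σ = (2, 3, 1, 4): 0 + (-3) + (-7) + 30 = 20
σ = (2, 3, 4, 1): 0 + (-3) + 18 + 5 = 20
σ = (2, 4, 1, 3): 0 + (-5) + (-7) + 28 = 16
σ = (2, 4, 3, 1): 0 + (-5) + 1 + 5 = 1
σ = (3, 1, 2, 4): 3 + (-9) + 15 + 30 = 39
σ = (3, 1, 4, 2): 3 + (-9) + 18 + (-5) = 7
σ = (3, 2, 1, 4): 3 + 16 + (-7) + 30 = 42
σ = (3, 2, 4, 1): 3 + 16 + 18 + 5 = 42
σ = (3, 4, 1, 2): 3 + (-5) + (-7) + (-5) = -14
σ = (3, 4, 2, 1): 3 + (-5) + 15 + 5 = 18
σ = (4, 1, 2, 3): 25 + (-9) + 15 + 28 = 59
σ = (4, 1, 3, 2): 25 + (-9) + 1 + (-5) = 12
σ = (4, 2, 1, 3): 25 + 16 + (-7) + 28 = 62
σ = (4, 2, 3, 1): 25 + 16 + 1 + 5 = 47
σ = (4, 3, 1, 2): 25 + (-3) + (-7) + (-5) = 10
σ = (4, 3, 2, 1): 25 + (-3) + 15 + 5 = 42
Optimal value attained by: σ = (4, 2, 1, 3).
Answer: det⊕(C) = 62; verdict: NONSINGULAR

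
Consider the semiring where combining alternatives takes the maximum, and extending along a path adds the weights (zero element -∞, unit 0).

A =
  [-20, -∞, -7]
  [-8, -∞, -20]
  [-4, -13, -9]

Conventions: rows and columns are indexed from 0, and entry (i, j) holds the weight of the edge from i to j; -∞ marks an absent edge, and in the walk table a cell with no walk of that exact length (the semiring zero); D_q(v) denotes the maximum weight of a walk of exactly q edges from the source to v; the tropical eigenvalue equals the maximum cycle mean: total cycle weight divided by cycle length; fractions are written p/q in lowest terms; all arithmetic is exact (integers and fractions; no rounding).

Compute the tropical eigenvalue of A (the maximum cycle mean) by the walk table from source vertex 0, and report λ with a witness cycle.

q=0: [0, -∞, -∞]
q=1: [-20, -∞, -7]
q=2: [-11, -20, -16]
q=3: [-20, -29, -18]
Optimal cycle mean attained by: cycle 0->2->0, total (-7) + (-4), length 2.
Answer: λ = -11/2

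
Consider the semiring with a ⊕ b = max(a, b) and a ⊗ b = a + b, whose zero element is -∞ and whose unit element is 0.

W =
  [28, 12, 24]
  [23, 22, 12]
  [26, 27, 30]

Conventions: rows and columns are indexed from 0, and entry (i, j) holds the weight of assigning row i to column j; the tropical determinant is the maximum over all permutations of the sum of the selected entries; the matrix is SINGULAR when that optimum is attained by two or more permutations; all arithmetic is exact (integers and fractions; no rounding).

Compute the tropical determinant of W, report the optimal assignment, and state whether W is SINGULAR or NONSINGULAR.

σ = (0, 1, 2): 28 + 22 + 30 = 80
σ = (0, 2, 1): 28 + 12 + 27 = 67
σ = (1, 0, 2): 12 + 23 + 30 = 65
σ = (1, 2, 0): 12 + 12 + 26 = 50
σ = (2, 0, 1): 24 + 23 + 27 = 74
σ = (2, 1, 0): 24 + 22 + 26 = 72
Optimal value attained by: σ = (0, 1, 2).
Answer: det⊕(W) = 80; verdict: NONSINGULAR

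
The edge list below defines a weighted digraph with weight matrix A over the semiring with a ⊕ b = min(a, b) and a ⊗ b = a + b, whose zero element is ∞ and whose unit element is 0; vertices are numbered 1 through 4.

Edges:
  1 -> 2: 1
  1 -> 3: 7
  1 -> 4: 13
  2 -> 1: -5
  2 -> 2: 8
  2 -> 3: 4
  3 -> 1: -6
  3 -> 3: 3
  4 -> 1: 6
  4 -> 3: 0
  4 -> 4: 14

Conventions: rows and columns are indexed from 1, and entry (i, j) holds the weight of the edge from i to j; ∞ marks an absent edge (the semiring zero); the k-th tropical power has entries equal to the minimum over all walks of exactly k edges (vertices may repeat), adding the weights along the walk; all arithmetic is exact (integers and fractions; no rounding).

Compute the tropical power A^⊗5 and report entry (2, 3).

A^⊗2:
  [-4, 9, 5, 27]
  [-2, -4, 2, 8]
  [-3, -5, 1, 7]
  [-6, 7, 3, 19]
A^⊗3:
  [-1, -3, 3, 9]
  [-9, -1, 0, 11]
  [-10, -2, -1, 10]
  [-3, -5, 1, 7]
A^⊗4:
  [-8, 0, 1, 12]
  [-6, -8, -2, 4]
  [-7, -9, -3, 3]
  [-10, -2, -1, 10]
A^⊗5:
  [-5, -7, -1, 5]
  [-13, -5, -4, 7]
  [-14, -6, -5, 6]
  [-7, -9, -3, 3]
Key observation: the optimum is the walk 2->1->2->1->2->3, with weight (-5) + 1 + (-5) + 1 + 4 = -4.
Optimal value attained by: walk 2->1->2->1->2->3.
Answer: (A^⊗5)[2][3] = -4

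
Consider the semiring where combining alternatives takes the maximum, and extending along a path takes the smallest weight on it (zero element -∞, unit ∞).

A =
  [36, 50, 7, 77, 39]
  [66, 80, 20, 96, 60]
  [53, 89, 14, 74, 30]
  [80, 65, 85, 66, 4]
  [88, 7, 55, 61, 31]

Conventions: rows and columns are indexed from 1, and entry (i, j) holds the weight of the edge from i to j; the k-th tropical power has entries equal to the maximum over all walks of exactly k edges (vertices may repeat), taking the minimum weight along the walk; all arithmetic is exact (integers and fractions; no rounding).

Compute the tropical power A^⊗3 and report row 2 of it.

A^⊗2:
  [77, 65, 77, 66, 50]
  [80, 80, 85, 80, 60]
  [74, 80, 74, 89, 60]
  [66, 85, 66, 77, 60]
  [61, 61, 61, 77, 39]
A^⊗3:
  [66, 77, 66, 77, 60]
  [80, 85, 80, 80, 60]
  [80, 80, 85, 80, 60]
  [77, 80, 77, 85, 60]
  [77, 65, 77, 66, 60]
Answer: row 2 of A^⊗3 = [80, 85, 80, 80, 60]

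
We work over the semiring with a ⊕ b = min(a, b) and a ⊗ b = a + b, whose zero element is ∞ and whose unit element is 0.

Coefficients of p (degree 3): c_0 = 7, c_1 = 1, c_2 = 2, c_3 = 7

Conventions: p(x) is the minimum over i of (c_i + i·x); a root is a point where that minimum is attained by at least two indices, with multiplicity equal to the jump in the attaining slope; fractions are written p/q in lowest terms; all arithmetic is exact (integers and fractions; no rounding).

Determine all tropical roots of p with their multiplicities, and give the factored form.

hull edge (i=0, c=7) to (i=1, c=1): slope -6, span 1
hull edge (i=1, c=1) to (i=2, c=2): slope 1, span 1
hull edge (i=2, c=2) to (i=3, c=7): slope 5, span 1
Factored form: p(x) = 7 ⊗ (x ⊕ (-5)) ⊗ (x ⊕ (-1)) ⊗ (x ⊕ 6)
Answer: roots = -5 (mult 1), -1 (mult 1), 6 (mult 1)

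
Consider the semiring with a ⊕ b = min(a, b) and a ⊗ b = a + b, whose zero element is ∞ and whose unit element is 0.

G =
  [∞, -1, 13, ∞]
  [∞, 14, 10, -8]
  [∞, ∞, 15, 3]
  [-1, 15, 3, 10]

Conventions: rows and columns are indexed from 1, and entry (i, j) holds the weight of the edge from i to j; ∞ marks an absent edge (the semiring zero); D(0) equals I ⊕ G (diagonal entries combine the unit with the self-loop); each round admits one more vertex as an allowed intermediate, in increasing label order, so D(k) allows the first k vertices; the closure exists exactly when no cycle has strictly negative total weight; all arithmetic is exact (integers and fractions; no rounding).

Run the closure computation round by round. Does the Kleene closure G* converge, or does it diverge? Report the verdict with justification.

D(0):
  [0, -1, 13, ∞]
  [∞, 0, 10, -8]
  [∞, ∞, 0, 3]
  [-1, 15, 3, 0]
D(1):
  [0, -1, 13, ∞]
  [∞, 0, 10, -8]
  [∞, ∞, 0, 3]
  [-1, -2, 3, 0]
Detection: at round 2, diagonal entry (4, 4) turns strictly negative.
Key observation: the cycle 4->1->2->4 has total weight (-1) + (-1) + (-8), which is strictly negative.
Answer: DIVERGES — negative cycle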